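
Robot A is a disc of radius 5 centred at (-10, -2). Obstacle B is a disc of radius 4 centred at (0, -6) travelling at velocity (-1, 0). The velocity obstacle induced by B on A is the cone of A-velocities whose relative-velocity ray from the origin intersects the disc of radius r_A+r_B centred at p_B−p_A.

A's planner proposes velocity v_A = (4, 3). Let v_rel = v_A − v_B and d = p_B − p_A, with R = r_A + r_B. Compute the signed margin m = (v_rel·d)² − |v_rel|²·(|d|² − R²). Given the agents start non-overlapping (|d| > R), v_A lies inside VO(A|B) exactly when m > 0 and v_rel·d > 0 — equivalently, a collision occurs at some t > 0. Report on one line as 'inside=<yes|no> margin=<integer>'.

d = (10, -4),  |d|² = 116;  R = 5+4 = 9,  c = 116−9² = 35
v_rel = (5, 3),  |v_rel|² = 34;  v_rel·d = (5)·(10) + (3)·(-4) = 38
34·t² − 76·t + 35 = 0  ⇒  m = 38² − 34·35 = 254
m = 254 > 0,  v_rel·d = 38 > 0  ⇒  inside

inside=yes margin=254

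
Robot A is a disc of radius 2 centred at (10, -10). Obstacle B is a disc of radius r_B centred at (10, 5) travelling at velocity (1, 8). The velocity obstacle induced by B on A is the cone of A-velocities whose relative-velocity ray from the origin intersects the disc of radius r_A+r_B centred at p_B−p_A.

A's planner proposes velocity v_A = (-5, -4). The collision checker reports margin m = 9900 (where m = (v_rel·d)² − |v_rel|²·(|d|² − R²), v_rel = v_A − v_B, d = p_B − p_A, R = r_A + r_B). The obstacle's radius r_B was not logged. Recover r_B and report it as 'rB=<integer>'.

m = 9900
d = (0, 15);  v_rel = (-6, -12),  |v_rel|² = 180
v_rel×d = (-6)·(15) − (-12)·(0) = -90
since m = R²·180 − (-90)²:  R² = (8100 + 9900) / 180 = 100
R = √100 = 10  ⇒  r_B = 10 − 2 = 8

rB=8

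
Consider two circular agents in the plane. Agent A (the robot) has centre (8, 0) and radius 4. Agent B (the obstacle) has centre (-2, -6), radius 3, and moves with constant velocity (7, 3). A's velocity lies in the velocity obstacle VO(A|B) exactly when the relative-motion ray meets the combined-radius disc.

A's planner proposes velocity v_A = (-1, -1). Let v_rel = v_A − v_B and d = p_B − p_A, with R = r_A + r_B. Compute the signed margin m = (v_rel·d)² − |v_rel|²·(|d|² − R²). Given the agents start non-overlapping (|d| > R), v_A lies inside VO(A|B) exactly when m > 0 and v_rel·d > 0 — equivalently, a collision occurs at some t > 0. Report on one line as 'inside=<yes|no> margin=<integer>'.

d = (-10, -6),  |d|² = 136;  R = 4+3 = 7,  c = 136−7² = 87
v_rel = (-8, -4),  |v_rel|² = 80;  v_rel·d = (-8)·(-10) + (-4)·(-6) = 104
80·t² − 208·t + 87 = 0  ⇒  m = 104² − 80·87 = 3856
m = 3856 > 0,  v_rel·d = 104 > 0  ⇒  inside

inside=yes margin=3856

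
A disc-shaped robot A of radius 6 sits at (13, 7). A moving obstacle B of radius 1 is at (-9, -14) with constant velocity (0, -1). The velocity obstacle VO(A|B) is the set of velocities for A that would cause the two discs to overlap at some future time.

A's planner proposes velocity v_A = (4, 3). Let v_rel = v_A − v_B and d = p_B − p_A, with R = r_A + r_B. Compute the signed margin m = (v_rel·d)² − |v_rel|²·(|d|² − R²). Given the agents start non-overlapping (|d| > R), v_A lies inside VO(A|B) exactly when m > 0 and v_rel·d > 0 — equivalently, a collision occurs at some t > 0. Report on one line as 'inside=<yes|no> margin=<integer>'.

d = (-22, -21),  |d|² = 925;  R = 6+1 = 7,  c = 925−7² = 876
v_rel = (4, 4),  |v_rel|² = 32;  v_rel·d = (4)·(-22) + (4)·(-21) = -172
32·t² + 344·t + 876 = 0  ⇒  m = (-172)² − 32·876 = 1552
m = 1552 > 0,  v_rel·d = -172 < 0  ⇒  outside

inside=no margin=1552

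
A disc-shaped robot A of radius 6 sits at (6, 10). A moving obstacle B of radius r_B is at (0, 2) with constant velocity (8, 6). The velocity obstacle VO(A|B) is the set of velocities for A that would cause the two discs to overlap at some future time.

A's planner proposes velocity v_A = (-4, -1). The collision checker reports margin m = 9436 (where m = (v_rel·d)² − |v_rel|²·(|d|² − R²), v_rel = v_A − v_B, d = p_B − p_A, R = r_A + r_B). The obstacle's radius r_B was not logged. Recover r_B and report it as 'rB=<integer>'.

m = 9436
d = (-6, -8);  v_rel = (-12, -7),  |v_rel|² = 193
v_rel×d = (-12)·(-8) − (-7)·(-6) = 54
since m = R²·193 − 54²:  R² = (2916 + 9436) / 193 = 64
R = √64 = 8  ⇒  r_B = 8 − 6 = 2

rB=2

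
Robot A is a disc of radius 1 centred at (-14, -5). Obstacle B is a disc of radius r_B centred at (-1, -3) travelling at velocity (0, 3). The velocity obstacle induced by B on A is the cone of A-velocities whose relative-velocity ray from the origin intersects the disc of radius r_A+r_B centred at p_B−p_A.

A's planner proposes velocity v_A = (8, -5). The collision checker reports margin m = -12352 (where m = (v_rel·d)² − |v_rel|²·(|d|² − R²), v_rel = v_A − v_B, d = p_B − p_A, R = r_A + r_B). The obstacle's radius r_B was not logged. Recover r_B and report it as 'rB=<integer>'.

m = -12352
d = (13, 2);  v_rel = (8, -8),  |v_rel|² = 128
v_rel×d = (8)·(2) − (-8)·(13) = 120
since m = R²·128 − 120²:  R² = (14400 + -12352) / 128 = 16
R = √16 = 4  ⇒  r_B = 4 − 1 = 3

rB=3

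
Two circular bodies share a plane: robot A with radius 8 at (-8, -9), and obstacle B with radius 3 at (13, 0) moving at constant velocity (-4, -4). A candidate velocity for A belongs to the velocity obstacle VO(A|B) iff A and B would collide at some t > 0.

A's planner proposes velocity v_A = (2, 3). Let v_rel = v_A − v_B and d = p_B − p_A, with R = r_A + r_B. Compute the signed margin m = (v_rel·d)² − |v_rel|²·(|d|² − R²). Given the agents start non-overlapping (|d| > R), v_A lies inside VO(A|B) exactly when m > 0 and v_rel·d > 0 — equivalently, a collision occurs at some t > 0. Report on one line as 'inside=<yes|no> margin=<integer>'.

d = (21, 9),  |d|² = 522;  R = 8+3 = 11,  c = 522−11² = 401
v_rel = (6, 7),  |v_rel|² = 85;  v_rel·d = (6)·(21) + (7)·(9) = 189
85·t² − 378·t + 401 = 0  ⇒  m = 189² − 85·401 = 1636
m = 1636 > 0,  v_rel·d = 189 > 0  ⇒  inside

inside=yes margin=1636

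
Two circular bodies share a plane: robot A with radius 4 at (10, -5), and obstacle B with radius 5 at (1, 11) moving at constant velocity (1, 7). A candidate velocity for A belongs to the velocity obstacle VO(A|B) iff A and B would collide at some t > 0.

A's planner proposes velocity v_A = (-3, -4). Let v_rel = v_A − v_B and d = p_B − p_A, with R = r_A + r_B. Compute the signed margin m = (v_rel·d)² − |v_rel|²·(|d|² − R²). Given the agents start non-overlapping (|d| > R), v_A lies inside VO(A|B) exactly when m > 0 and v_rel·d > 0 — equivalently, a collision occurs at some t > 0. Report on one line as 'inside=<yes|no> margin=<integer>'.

d = (-9, 16),  |d|² = 337;  R = 4+5 = 9,  c = 337−9² = 256
v_rel = (-4, -11),  |v_rel|² = 137;  v_rel·d = (-4)·(-9) + (-11)·(16) = -140
137·t² + 280·t + 256 = 0  ⇒  m = (-140)² − 137·256 = -15472
m = -15472 < 0,  v_rel·d = -140 < 0  ⇒  outside

inside=no margin=-15472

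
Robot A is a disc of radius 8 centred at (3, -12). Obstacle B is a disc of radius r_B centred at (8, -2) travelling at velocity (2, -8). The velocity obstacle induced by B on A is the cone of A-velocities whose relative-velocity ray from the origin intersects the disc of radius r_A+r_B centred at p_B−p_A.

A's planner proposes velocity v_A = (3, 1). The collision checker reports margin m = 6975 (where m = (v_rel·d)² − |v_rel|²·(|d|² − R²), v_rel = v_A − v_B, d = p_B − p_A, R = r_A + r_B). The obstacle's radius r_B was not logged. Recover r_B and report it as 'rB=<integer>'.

m = 6975
d = (5, 10);  v_rel = (1, 9),  |v_rel|² = 82
v_rel×d = (1)·(10) − (9)·(5) = -35
since m = R²·82 − (-35)²:  R² = (1225 + 6975) / 82 = 100
R = √100 = 10  ⇒  r_B = 10 − 8 = 2

rB=2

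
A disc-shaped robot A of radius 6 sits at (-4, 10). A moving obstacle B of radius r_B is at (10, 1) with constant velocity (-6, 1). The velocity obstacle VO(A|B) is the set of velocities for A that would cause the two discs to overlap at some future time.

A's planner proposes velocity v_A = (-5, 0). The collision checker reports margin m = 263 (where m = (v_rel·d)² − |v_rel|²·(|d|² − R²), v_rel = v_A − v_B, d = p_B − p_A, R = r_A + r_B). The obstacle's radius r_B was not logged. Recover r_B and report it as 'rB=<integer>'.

m = 263
d = (14, -9);  v_rel = (1, -1),  |v_rel|² = 2
v_rel×d = (1)·(-9) − (-1)·(14) = 5
since m = R²·2 − 5²:  R² = (25 + 263) / 2 = 144
R = √144 = 12  ⇒  r_B = 12 − 6 = 6

rB=6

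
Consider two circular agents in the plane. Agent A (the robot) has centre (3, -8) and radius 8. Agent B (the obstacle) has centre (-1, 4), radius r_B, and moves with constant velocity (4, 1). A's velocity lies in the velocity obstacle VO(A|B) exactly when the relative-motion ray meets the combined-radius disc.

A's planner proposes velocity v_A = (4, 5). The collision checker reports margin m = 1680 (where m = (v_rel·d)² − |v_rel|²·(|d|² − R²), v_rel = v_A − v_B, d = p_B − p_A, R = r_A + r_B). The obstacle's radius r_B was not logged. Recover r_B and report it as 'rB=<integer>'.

m = 1680
d = (-4, 12);  v_rel = (0, 4),  |v_rel|² = 16
v_rel×d = (0)·(12) − (4)·(-4) = 16
since m = R²·16 − 16²:  R² = (256 + 1680) / 16 = 121
R = √121 = 11  ⇒  r_B = 11 − 8 = 3

rB=3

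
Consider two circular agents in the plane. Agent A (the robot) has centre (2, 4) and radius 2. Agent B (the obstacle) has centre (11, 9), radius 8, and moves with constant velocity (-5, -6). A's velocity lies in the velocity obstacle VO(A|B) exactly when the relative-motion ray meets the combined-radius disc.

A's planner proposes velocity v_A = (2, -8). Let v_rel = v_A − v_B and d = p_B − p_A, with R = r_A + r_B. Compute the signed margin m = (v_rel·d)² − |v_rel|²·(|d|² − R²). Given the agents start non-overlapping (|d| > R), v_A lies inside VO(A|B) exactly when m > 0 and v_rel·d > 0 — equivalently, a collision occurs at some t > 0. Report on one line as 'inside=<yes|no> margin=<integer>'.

d = (9, 5),  |d|² = 106;  R = 2+8 = 10,  c = 106−10² = 6
v_rel = (7, -2),  |v_rel|² = 53;  v_rel·d = (7)·(9) + (-2)·(5) = 53
53·t² − 106·t + 6 = 0  ⇒  m = 53² − 53·6 = 2491
m = 2491 > 0,  v_rel·d = 53 > 0  ⇒  inside

inside=yes margin=2491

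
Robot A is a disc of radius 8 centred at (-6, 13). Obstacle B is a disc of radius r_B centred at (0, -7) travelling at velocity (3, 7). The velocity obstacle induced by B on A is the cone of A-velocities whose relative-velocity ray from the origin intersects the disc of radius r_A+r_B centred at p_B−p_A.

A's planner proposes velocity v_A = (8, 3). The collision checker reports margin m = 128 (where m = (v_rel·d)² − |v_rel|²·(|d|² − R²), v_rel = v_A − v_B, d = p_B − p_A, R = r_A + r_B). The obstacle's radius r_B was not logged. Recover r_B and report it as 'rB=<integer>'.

m = 128
d = (6, -20);  v_rel = (5, -4),  |v_rel|² = 41
v_rel×d = (5)·(-20) − (-4)·(6) = -76
since m = R²·41 − (-76)²:  R² = (5776 + 128) / 41 = 144
R = √144 = 12  ⇒  r_B = 12 − 8 = 4

rB=4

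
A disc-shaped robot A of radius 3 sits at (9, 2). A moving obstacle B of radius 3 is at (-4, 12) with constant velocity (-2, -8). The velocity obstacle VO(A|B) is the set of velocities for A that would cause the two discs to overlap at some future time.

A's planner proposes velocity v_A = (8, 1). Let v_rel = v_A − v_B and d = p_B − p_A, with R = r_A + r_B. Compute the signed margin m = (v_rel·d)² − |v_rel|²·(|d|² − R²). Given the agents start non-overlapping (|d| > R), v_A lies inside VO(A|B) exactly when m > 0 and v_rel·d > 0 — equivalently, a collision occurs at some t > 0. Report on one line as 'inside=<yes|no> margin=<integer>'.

d = (-13, 10),  |d|² = 269;  R = 3+3 = 6,  c = 269−6² = 233
v_rel = (10, 9),  |v_rel|² = 181;  v_rel·d = (10)·(-13) + (9)·(10) = -40
181·t² + 80·t + 233 = 0  ⇒  m = (-40)² − 181·233 = -40573
m = -40573 < 0,  v_rel·d = -40 < 0  ⇒  outside

inside=no margin=-40573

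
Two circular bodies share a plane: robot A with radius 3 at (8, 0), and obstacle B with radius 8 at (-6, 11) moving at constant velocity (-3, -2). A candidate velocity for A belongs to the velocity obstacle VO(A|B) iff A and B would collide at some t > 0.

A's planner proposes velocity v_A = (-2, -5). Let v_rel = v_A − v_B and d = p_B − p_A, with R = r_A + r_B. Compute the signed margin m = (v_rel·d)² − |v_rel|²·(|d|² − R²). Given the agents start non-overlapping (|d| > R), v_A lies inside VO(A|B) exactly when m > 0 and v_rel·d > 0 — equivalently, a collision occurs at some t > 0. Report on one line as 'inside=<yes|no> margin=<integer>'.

d = (-14, 11),  |d|² = 317;  R = 3+8 = 11,  c = 317−11² = 196
v_rel = (1, -3),  |v_rel|² = 10;  v_rel·d = (1)·(-14) + (-3)·(11) = -47
10·t² + 94·t + 196 = 0  ⇒  m = (-47)² − 10·196 = 249
m = 249 > 0,  v_rel·d = -47 < 0  ⇒  outside

inside=no margin=249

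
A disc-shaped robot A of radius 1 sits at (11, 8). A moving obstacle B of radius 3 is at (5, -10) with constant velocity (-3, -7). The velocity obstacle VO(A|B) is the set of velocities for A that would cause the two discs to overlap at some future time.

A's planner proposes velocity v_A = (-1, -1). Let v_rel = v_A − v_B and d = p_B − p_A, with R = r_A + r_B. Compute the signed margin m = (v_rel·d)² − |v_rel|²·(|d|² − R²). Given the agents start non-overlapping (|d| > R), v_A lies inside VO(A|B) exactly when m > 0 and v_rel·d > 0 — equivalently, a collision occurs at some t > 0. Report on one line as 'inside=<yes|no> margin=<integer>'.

d = (-6, -18),  |d|² = 360;  R = 1+3 = 4,  c = 360−4² = 344
v_rel = (2, 6),  |v_rel|² = 40;  v_rel·d = (2)·(-6) + (6)·(-18) = -120
40·t² + 240·t + 344 = 0  ⇒  m = (-120)² − 40·344 = 640
m = 640 > 0,  v_rel·d = -120 < 0  ⇒  outside

inside=no margin=640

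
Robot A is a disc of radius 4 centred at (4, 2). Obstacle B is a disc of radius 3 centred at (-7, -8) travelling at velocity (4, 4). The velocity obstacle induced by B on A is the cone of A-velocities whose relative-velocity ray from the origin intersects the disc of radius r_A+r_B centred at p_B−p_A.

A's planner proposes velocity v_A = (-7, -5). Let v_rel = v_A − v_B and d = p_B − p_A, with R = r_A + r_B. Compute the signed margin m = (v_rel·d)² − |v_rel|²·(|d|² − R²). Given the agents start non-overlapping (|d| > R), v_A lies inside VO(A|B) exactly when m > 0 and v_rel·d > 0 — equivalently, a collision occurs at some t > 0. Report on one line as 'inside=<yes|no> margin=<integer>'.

d = (-11, -10),  |d|² = 221;  R = 4+3 = 7,  c = 221−7² = 172
v_rel = (-11, -9),  |v_rel|² = 202;  v_rel·d = (-11)·(-11) + (-9)·(-10) = 211
202·t² − 422·t + 172 = 0  ⇒  m = 211² − 202·172 = 9777
m = 9777 > 0,  v_rel·d = 211 > 0  ⇒  inside

inside=yes margin=9777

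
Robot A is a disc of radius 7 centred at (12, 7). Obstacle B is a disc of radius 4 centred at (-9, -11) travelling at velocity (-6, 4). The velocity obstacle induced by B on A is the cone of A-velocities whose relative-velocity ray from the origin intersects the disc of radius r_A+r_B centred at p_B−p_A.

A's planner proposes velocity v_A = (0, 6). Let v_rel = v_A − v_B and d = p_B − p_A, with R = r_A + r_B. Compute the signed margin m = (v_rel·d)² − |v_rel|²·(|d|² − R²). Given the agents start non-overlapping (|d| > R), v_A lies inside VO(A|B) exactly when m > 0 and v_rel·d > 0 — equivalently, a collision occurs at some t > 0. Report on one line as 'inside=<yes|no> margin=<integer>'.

d = (-21, -18),  |d|² = 765;  R = 7+4 = 11,  c = 765−11² = 644
v_rel = (6, 2),  |v_rel|² = 40;  v_rel·d = (6)·(-21) + (2)·(-18) = -162
40·t² + 324·t + 644 = 0  ⇒  m = (-162)² − 40·644 = 484
m = 484 > 0,  v_rel·d = -162 < 0  ⇒  outside

inside=no margin=484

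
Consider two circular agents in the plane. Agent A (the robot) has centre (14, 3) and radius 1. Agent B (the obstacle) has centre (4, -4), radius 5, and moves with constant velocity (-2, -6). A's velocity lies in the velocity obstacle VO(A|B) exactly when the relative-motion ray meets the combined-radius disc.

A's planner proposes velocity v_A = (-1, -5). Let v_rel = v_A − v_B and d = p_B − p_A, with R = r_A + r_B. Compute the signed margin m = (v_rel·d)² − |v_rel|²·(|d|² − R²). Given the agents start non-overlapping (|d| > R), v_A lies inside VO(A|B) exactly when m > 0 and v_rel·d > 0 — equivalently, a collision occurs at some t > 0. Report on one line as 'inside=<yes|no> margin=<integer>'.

d = (-10, -7),  |d|² = 149;  R = 1+5 = 6,  c = 149−6² = 113
v_rel = (1, 1),  |v_rel|² = 2;  v_rel·d = (1)·(-10) + (1)·(-7) = -17
2·t² + 34·t + 113 = 0  ⇒  m = (-17)² − 2·113 = 63
m = 63 > 0,  v_rel·d = -17 < 0  ⇒  outside

inside=no margin=63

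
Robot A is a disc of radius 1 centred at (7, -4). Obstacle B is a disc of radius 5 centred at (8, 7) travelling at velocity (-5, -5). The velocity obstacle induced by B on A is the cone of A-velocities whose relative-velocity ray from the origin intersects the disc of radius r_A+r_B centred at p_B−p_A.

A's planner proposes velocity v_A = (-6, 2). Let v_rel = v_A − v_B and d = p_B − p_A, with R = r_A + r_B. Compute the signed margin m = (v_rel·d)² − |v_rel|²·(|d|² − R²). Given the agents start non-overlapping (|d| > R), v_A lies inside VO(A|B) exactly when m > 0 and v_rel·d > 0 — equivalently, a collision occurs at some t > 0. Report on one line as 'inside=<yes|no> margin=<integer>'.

d = (1, 11),  |d|² = 122;  R = 1+5 = 6,  c = 122−6² = 86
v_rel = (-1, 7),  |v_rel|² = 50;  v_rel·d = (-1)·(1) + (7)·(11) = 76
50·t² − 152·t + 86 = 0  ⇒  m = 76² − 50·86 = 1476
m = 1476 > 0,  v_rel·d = 76 > 0  ⇒  inside

inside=yes margin=1476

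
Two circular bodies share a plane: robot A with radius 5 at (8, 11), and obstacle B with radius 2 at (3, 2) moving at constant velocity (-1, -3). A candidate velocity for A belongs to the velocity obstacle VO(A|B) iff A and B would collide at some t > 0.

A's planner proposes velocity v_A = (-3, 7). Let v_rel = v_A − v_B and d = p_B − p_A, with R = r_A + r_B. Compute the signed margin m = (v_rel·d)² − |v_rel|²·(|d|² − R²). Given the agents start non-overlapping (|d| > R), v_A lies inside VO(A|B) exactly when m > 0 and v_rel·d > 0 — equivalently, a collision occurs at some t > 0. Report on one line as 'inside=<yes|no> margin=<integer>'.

d = (-5, -9),  |d|² = 106;  R = 5+2 = 7,  c = 106−7² = 57
v_rel = (-2, 10),  |v_rel|² = 104;  v_rel·d = (-2)·(-5) + (10)·(-9) = -80
104·t² + 160·t + 57 = 0  ⇒  m = (-80)² − 104·57 = 472
m = 472 > 0,  v_rel·d = -80 < 0  ⇒  outside

inside=no margin=472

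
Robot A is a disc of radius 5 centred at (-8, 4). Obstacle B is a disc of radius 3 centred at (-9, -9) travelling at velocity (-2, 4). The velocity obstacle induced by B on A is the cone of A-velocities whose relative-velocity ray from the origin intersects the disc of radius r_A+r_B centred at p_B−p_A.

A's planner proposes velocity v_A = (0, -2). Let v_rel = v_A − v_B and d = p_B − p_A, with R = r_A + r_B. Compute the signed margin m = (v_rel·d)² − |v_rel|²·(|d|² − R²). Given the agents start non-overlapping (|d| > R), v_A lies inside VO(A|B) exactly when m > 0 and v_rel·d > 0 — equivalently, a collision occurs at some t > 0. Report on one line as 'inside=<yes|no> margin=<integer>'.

d = (-1, -13),  |d|² = 170;  R = 5+3 = 8,  c = 170−8² = 106
v_rel = (2, -6),  |v_rel|² = 40;  v_rel·d = (2)·(-1) + (-6)·(-13) = 76
40·t² − 152·t + 106 = 0  ⇒  m = 76² − 40·106 = 1536
m = 1536 > 0,  v_rel·d = 76 > 0  ⇒  inside

inside=yes margin=1536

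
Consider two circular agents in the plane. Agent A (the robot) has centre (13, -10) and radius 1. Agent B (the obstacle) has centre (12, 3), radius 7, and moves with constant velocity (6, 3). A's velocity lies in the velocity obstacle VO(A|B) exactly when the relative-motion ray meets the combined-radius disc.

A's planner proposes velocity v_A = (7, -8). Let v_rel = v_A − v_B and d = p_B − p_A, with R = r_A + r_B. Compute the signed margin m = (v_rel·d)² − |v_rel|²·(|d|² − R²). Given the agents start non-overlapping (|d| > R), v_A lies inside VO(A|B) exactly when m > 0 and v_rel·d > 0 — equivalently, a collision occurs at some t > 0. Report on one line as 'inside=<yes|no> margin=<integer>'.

d = (-1, 13),  |d|² = 170;  R = 1+7 = 8,  c = 170−8² = 106
v_rel = (1, -11),  |v_rel|² = 122;  v_rel·d = (1)·(-1) + (-11)·(13) = -144
122·t² + 288·t + 106 = 0  ⇒  m = (-144)² − 122·106 = 7804
m = 7804 > 0,  v_rel·d = -144 < 0  ⇒  outside

inside=no margin=7804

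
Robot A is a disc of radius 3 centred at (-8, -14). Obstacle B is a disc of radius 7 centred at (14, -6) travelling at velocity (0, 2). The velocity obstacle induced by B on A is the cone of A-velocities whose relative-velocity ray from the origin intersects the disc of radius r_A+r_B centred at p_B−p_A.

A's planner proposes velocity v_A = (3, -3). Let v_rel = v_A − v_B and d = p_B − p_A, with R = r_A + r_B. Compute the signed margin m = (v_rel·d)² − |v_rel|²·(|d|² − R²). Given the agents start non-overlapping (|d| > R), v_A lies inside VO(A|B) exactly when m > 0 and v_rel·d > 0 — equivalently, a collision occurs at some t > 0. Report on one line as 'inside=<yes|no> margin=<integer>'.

d = (22, 8),  |d|² = 548;  R = 3+7 = 10,  c = 548−10² = 448
v_rel = (3, -5),  |v_rel|² = 34;  v_rel·d = (3)·(22) + (-5)·(8) = 26
34·t² − 52·t + 448 = 0  ⇒  m = 26² − 34·448 = -14556
m = -14556 < 0,  v_rel·d = 26 > 0  ⇒  outside

inside=no margin=-14556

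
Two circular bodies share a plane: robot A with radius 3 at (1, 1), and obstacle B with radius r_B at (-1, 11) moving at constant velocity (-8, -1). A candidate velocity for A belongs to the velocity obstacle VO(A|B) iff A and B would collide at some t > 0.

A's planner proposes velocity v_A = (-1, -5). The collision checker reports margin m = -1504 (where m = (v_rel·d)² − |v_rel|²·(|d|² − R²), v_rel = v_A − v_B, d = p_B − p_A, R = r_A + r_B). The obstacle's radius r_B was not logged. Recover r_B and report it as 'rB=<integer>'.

m = -1504
d = (-2, 10);  v_rel = (7, -4),  |v_rel|² = 65
v_rel×d = (7)·(10) − (-4)·(-2) = 62
since m = R²·65 − 62²:  R² = (3844 + -1504) / 65 = 36
R = √36 = 6  ⇒  r_B = 6 − 3 = 3

rB=3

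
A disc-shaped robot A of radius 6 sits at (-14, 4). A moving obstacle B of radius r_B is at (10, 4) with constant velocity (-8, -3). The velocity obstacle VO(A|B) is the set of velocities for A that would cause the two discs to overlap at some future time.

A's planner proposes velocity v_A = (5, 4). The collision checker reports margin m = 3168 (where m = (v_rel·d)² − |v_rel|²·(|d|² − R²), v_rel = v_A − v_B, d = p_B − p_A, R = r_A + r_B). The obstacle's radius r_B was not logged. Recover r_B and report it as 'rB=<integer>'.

m = 3168
d = (24, 0);  v_rel = (13, 7),  |v_rel|² = 218
v_rel×d = (13)·(0) − (7)·(24) = -168
since m = R²·218 − (-168)²:  R² = (28224 + 3168) / 218 = 144
R = √144 = 12  ⇒  r_B = 12 − 6 = 6

rB=6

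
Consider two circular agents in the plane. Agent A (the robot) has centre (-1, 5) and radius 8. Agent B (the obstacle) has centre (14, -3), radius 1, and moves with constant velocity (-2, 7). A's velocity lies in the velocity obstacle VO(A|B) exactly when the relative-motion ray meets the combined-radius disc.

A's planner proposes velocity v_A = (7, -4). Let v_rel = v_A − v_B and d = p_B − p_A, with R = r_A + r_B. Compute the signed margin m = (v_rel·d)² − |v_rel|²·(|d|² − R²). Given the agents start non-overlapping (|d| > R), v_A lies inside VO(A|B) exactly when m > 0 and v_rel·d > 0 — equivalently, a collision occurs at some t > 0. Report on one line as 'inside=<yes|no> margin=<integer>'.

d = (15, -8),  |d|² = 289;  R = 8+1 = 9,  c = 289−9² = 208
v_rel = (9, -11),  |v_rel|² = 202;  v_rel·d = (9)·(15) + (-11)·(-8) = 223
202·t² − 446·t + 208 = 0  ⇒  m = 223² − 202·208 = 7713
m = 7713 > 0,  v_rel·d = 223 > 0  ⇒  inside

inside=yes margin=7713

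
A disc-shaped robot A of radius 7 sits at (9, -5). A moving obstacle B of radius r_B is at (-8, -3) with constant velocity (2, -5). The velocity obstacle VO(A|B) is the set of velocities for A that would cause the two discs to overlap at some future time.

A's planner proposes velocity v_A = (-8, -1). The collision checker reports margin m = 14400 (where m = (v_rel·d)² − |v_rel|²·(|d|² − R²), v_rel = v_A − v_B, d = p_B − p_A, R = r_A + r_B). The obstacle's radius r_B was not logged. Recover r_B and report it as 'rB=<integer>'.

m = 14400
d = (-17, 2);  v_rel = (-10, 4),  |v_rel|² = 116
v_rel×d = (-10)·(2) − (4)·(-17) = 48
since m = R²·116 − 48²:  R² = (2304 + 14400) / 116 = 144
R = √144 = 12  ⇒  r_B = 12 − 7 = 5

rB=5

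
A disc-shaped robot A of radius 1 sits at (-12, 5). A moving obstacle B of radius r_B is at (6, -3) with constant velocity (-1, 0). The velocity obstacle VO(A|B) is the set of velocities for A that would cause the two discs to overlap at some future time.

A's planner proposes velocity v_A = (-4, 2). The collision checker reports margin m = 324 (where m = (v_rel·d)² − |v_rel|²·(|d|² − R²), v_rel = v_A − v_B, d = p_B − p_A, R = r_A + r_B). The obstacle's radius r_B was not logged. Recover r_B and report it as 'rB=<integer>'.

m = 324
d = (18, -8);  v_rel = (-3, 2),  |v_rel|² = 13
v_rel×d = (-3)·(-8) − (2)·(18) = -12
since m = R²·13 − (-12)²:  R² = (144 + 324) / 13 = 36
R = √36 = 6  ⇒  r_B = 6 − 1 = 5

rB=5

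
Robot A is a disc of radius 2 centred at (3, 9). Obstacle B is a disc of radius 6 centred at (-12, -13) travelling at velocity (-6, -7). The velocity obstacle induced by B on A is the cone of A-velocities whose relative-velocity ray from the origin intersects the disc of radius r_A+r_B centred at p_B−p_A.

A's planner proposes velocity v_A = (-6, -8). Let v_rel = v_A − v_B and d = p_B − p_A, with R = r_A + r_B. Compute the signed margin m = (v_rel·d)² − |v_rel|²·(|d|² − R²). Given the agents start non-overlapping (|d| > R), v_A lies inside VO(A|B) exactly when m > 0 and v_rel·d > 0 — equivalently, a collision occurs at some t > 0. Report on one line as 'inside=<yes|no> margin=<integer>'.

d = (-15, -22),  |d|² = 709;  R = 2+6 = 8,  c = 709−8² = 645
v_rel = (0, -1),  |v_rel|² = 1;  v_rel·d = (0)·(-15) + (-1)·(-22) = 22
1·t² − 44·t + 645 = 0  ⇒  m = 22² − 1·645 = -161
m = -161 < 0,  v_rel·d = 22 > 0  ⇒  outside

inside=no margin=-161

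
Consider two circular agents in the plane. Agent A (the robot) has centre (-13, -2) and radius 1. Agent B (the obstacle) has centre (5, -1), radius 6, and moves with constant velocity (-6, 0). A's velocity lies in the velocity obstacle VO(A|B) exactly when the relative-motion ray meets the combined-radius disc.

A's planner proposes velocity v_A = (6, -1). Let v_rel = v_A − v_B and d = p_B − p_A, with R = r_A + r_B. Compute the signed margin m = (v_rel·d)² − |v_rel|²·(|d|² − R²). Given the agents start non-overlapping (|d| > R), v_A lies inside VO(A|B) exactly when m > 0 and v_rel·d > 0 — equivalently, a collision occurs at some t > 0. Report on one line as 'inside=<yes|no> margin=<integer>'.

d = (18, 1),  |d|² = 325;  R = 1+6 = 7,  c = 325−7² = 276
v_rel = (12, -1),  |v_rel|² = 145;  v_rel·d = (12)·(18) + (-1)·(1) = 215
145·t² − 430·t + 276 = 0  ⇒  m = 215² − 145·276 = 6205
m = 6205 > 0,  v_rel·d = 215 > 0  ⇒  inside

inside=yes margin=6205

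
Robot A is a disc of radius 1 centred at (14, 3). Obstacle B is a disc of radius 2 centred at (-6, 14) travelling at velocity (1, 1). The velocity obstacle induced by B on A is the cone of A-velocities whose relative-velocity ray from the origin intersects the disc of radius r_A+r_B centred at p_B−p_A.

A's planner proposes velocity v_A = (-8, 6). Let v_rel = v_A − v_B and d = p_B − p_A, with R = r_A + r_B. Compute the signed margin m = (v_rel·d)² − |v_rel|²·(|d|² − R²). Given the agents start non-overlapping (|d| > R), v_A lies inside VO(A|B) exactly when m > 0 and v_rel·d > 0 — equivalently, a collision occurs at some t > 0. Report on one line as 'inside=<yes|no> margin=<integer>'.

d = (-20, 11),  |d|² = 521;  R = 1+2 = 3,  c = 521−3² = 512
v_rel = (-9, 5),  |v_rel|² = 106;  v_rel·d = (-9)·(-20) + (5)·(11) = 235
106·t² − 470·t + 512 = 0  ⇒  m = 235² − 106·512 = 953
m = 953 > 0,  v_rel·d = 235 > 0  ⇒  inside

inside=yes margin=953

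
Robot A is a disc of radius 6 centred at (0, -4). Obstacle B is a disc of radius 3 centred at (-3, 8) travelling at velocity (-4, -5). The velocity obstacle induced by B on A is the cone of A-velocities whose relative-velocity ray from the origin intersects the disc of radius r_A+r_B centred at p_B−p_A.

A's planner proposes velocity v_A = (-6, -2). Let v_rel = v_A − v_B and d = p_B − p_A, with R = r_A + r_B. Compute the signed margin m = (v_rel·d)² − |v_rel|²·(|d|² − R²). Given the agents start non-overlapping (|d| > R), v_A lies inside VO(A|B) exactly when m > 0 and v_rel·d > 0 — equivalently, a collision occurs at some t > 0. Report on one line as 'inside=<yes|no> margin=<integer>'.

d = (-3, 12),  |d|² = 153;  R = 6+3 = 9,  c = 153−9² = 72
v_rel = (-2, 3),  |v_rel|² = 13;  v_rel·d = (-2)·(-3) + (3)·(12) = 42
13·t² − 84·t + 72 = 0  ⇒  m = 42² − 13·72 = 828
m = 828 > 0,  v_rel·d = 42 > 0  ⇒  inside

inside=yes margin=828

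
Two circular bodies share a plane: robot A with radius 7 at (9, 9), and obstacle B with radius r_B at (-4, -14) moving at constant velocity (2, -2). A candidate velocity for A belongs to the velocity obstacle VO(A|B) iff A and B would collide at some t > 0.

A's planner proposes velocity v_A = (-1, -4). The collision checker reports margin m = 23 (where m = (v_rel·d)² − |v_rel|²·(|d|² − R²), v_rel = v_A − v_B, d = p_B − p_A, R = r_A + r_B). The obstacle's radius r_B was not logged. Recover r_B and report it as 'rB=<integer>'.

m = 23
d = (-13, -23);  v_rel = (-3, -2),  |v_rel|² = 13
v_rel×d = (-3)·(-23) − (-2)·(-13) = 43
since m = R²·13 − 43²:  R² = (1849 + 23) / 13 = 144
R = √144 = 12  ⇒  r_B = 12 − 7 = 5

rB=5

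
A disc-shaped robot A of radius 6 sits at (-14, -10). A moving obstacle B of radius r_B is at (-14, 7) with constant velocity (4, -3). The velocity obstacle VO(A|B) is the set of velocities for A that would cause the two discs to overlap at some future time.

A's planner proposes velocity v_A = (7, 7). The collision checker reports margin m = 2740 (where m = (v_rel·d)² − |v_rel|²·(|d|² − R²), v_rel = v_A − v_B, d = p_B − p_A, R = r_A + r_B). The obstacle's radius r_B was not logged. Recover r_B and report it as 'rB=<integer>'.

m = 2740
d = (0, 17);  v_rel = (3, 10),  |v_rel|² = 109
v_rel×d = (3)·(17) − (10)·(0) = 51
since m = R²·109 − 51²:  R² = (2601 + 2740) / 109 = 49
R = √49 = 7  ⇒  r_B = 7 − 6 = 1

rB=1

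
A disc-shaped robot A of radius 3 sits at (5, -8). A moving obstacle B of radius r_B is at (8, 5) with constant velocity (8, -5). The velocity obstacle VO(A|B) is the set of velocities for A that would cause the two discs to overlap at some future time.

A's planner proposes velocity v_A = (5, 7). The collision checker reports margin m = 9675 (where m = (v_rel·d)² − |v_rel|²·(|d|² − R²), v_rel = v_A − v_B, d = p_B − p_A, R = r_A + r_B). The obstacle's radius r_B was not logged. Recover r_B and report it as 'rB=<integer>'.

m = 9675
d = (3, 13);  v_rel = (-3, 12),  |v_rel|² = 153
v_rel×d = (-3)·(13) − (12)·(3) = -75
since m = R²·153 − (-75)²:  R² = (5625 + 9675) / 153 = 100
R = √100 = 10  ⇒  r_B = 10 − 3 = 7

rB=7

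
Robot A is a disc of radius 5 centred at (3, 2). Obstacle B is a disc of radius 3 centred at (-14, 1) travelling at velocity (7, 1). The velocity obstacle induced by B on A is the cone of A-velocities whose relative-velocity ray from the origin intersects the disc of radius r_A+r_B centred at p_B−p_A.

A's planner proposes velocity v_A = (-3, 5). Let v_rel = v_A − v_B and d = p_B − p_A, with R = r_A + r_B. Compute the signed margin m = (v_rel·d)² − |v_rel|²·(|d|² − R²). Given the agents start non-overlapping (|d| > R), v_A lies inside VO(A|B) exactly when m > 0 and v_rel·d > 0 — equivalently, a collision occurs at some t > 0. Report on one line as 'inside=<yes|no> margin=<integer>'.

d = (-17, -1),  |d|² = 290;  R = 5+3 = 8,  c = 290−8² = 226
v_rel = (-10, 4),  |v_rel|² = 116;  v_rel·d = (-10)·(-17) + (4)·(-1) = 166
116·t² − 332·t + 226 = 0  ⇒  m = 166² − 116·226 = 1340
m = 1340 > 0,  v_rel·d = 166 > 0  ⇒  inside

inside=yes margin=1340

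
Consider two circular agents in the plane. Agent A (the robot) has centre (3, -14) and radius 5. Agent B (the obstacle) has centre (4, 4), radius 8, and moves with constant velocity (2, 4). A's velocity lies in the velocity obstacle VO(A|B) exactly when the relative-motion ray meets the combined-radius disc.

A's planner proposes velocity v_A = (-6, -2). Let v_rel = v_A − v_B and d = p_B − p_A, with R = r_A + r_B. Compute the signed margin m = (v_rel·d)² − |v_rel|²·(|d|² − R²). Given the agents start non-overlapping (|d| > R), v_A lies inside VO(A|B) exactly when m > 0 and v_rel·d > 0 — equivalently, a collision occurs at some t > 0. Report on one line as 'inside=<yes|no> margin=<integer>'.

d = (1, 18),  |d|² = 325;  R = 5+8 = 13,  c = 325−13² = 156
v_rel = (-8, -6),  |v_rel|² = 100;  v_rel·d = (-8)·(1) + (-6)·(18) = -116
100·t² + 232·t + 156 = 0  ⇒  m = (-116)² − 100·156 = -2144
m = -2144 < 0,  v_rel·d = -116 < 0  ⇒  outside

inside=no margin=-2144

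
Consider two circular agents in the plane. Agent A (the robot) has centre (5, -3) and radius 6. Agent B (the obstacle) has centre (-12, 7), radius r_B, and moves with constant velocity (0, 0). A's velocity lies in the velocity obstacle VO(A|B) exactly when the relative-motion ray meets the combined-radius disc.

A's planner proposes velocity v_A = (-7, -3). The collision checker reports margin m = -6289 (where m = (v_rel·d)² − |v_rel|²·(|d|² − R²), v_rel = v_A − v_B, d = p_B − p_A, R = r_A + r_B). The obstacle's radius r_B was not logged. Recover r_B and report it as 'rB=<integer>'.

m = -6289
d = (-17, 10);  v_rel = (-7, -3),  |v_rel|² = 58
v_rel×d = (-7)·(10) − (-3)·(-17) = -121
since m = R²·58 − (-121)²:  R² = (14641 + -6289) / 58 = 144
R = √144 = 12  ⇒  r_B = 12 − 6 = 6

rB=6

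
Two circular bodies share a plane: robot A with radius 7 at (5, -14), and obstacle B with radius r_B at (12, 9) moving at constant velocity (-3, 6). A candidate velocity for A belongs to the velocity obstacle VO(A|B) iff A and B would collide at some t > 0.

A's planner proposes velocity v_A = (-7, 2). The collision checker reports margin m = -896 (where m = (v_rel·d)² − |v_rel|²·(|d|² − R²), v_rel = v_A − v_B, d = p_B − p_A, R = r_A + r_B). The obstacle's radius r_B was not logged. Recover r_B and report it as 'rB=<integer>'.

m = -896
d = (7, 23);  v_rel = (-4, -4),  |v_rel|² = 32
v_rel×d = (-4)·(23) − (-4)·(7) = -64
since m = R²·32 − (-64)²:  R² = (4096 + -896) / 32 = 100
R = √100 = 10  ⇒  r_B = 10 − 7 = 3

rB=3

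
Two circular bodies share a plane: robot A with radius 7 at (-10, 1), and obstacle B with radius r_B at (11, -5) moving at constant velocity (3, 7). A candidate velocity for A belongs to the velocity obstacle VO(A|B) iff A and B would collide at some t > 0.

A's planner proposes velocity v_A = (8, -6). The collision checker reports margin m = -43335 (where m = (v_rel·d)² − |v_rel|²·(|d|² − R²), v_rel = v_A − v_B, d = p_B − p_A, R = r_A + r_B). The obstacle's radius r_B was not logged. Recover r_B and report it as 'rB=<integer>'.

m = -43335
d = (21, -6);  v_rel = (5, -13),  |v_rel|² = 194
v_rel×d = (5)·(-6) − (-13)·(21) = 243
since m = R²·194 − 243²:  R² = (59049 + -43335) / 194 = 81
R = √81 = 9  ⇒  r_B = 9 − 7 = 2

rB=2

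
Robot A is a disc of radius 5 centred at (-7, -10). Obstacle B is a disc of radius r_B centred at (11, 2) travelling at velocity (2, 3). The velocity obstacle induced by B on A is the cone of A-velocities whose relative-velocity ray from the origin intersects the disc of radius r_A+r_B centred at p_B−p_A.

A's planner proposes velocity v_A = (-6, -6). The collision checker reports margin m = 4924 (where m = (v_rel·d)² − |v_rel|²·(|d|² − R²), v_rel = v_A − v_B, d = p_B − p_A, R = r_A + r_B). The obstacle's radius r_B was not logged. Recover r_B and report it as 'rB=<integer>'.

m = 4924
d = (18, 12);  v_rel = (-8, -9),  |v_rel|² = 145
v_rel×d = (-8)·(12) − (-9)·(18) = 66
since m = R²·145 − 66²:  R² = (4356 + 4924) / 145 = 64
R = √64 = 8  ⇒  r_B = 8 − 5 = 3

rB=3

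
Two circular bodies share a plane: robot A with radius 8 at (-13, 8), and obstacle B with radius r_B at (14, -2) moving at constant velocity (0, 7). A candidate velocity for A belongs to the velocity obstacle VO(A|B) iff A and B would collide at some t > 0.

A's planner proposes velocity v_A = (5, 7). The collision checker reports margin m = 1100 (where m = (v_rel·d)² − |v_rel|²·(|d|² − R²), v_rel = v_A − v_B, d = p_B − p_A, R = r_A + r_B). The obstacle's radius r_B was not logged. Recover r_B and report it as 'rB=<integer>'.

m = 1100
d = (27, -10);  v_rel = (5, 0),  |v_rel|² = 25
v_rel×d = (5)·(-10) − (0)·(27) = -50
since m = R²·25 − (-50)²:  R² = (2500 + 1100) / 25 = 144
R = √144 = 12  ⇒  r_B = 12 − 8 = 4

rB=4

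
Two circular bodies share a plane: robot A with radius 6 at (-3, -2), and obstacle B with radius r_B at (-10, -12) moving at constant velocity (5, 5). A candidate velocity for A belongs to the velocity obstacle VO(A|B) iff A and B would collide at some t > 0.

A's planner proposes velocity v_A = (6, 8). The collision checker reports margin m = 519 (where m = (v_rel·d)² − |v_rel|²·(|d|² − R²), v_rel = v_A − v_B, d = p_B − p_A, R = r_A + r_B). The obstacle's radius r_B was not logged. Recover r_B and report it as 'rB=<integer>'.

m = 519
d = (-7, -10);  v_rel = (1, 3),  |v_rel|² = 10
v_rel×d = (1)·(-10) − (3)·(-7) = 11
since m = R²·10 − 11²:  R² = (121 + 519) / 10 = 64
R = √64 = 8  ⇒  r_B = 8 − 6 = 2

rB=2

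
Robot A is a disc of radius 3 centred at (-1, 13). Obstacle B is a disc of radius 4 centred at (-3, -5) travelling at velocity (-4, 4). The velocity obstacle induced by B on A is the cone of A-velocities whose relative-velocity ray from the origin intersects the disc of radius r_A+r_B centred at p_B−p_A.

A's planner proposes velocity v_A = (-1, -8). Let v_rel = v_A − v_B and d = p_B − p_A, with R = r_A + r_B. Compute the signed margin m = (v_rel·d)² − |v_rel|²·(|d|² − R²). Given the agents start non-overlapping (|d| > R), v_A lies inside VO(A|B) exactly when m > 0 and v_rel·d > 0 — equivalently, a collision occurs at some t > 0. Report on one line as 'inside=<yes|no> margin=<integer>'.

d = (-2, -18),  |d|² = 328;  R = 3+4 = 7,  c = 328−7² = 279
v_rel = (3, -12),  |v_rel|² = 153;  v_rel·d = (3)·(-2) + (-12)·(-18) = 210
153·t² − 420·t + 279 = 0  ⇒  m = 210² − 153·279 = 1413
m = 1413 > 0,  v_rel·d = 210 > 0  ⇒  inside

inside=yes margin=1413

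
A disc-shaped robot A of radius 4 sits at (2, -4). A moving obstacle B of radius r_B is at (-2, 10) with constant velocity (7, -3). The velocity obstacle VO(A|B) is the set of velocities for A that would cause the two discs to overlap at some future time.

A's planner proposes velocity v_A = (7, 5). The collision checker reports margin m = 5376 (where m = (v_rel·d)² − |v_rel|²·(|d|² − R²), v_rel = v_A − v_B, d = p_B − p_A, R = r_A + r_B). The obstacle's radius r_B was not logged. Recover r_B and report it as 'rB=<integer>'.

m = 5376
d = (-4, 14);  v_rel = (0, 8),  |v_rel|² = 64
v_rel×d = (0)·(14) − (8)·(-4) = 32
since m = R²·64 − 32²:  R² = (1024 + 5376) / 64 = 100
R = √100 = 10  ⇒  r_B = 10 − 4 = 6

rB=6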